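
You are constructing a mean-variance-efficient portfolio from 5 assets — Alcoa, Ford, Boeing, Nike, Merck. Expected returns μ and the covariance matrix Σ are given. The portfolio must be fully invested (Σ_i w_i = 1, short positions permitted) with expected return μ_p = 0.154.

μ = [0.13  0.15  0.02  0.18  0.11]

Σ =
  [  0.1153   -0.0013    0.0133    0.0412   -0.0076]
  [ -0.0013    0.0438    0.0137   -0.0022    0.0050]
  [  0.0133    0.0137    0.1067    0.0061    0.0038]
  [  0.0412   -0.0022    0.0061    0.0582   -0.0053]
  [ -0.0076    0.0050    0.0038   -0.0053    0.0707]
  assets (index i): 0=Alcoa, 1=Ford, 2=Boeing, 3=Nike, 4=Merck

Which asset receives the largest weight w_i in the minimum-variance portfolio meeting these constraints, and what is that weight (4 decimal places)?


Ford (0.4100)

g=Σ⁻¹μ = [0.1466  3.5820  -0.5378  3.3261  1.5966]
h=Σ⁻¹𝟙 = [3.4486  20.6305  4.8630  16.2873  14.0156]
a=μᵀg=1.319937  b=𝟙ᵀg=8.113579  c=𝟙ᵀh=59.244971  D=ac−b²=12.369469
λ₁=(c·0.154−b)/D = (59.244971·0.154−8.113579)/12.369469 = 0.081665
λ₂=(a−b·0.154)/D = (1.319937−8.113579·0.154)/12.369469 = 0.005695
w* = 0.081665·g + 0.005695·h:
  w_0 = 0.081665·0.1466 + 0.005695·3.4486 = 0.0316  (Alcoa)
  w_1 = 0.081665·3.5820 + 0.005695·20.6305 = 0.4100  (Ford)
  w_2 = 0.081665·-0.5378 + 0.005695·4.8630 = -0.0162  (Boeing)
  w_3 = 0.081665·3.3261 + 0.005695·16.2873 = 0.3644  (Nike)
  w_4 = 0.081665·1.5966 + 0.005695·14.0156 = 0.2102  (Merck)
Σw_i=1.0000  μᵀw=0.1540
σ²=wᵀΣw=λ₁·μ_p+λ₂ = 0.081665·0.154 + 0.005695 = 0.018271 ≈ 0.0183


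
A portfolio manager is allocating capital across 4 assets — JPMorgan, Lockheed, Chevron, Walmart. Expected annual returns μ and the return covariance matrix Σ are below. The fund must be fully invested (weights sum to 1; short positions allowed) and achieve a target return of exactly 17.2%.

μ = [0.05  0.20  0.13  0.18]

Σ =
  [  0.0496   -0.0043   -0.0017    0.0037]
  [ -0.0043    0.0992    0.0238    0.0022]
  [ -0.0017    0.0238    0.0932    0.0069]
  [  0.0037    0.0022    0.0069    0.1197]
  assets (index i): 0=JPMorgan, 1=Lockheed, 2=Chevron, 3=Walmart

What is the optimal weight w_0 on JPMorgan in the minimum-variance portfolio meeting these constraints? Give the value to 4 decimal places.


g=Σ⁻¹μ = [1.0922  1.8300  0.8447  1.3877]
h=Σ⁻¹𝟙 = [20.6840  8.8217  8.3305  7.0725]
a=μᵀg=0.780208  b=𝟙ᵀg=5.154568  c=𝟙ᵀh=44.908787  D=ac−b²=8.468606
λ₁=(c·0.172−b)/D = (44.908787·0.172−5.154568)/8.468606 = 0.303443
λ₂=(a−b·0.172)/D = (0.780208−5.154568·0.172)/8.468606 = -0.012561
w* = 0.303443·g + -0.012561·h:
  w_0 = 0.303443·1.0922 + -0.012561·20.6840 = 0.0716  (JPMorgan)
  w_1 = 0.303443·1.8300 + -0.012561·8.8217 = 0.4445  (Lockheed)
  w_2 = 0.303443·0.8447 + -0.012561·8.3305 = 0.1517  (Chevron)
  w_3 = 0.303443·1.3877 + -0.012561·7.0725 = 0.3322  (Walmart)
Σw_i=1.0000  μᵀw=0.1720
σ²=wᵀΣw=λ₁·μ_p+λ₂ = 0.303443·0.172 + -0.012561 = 0.039631 ≈ 0.0396

0.0716


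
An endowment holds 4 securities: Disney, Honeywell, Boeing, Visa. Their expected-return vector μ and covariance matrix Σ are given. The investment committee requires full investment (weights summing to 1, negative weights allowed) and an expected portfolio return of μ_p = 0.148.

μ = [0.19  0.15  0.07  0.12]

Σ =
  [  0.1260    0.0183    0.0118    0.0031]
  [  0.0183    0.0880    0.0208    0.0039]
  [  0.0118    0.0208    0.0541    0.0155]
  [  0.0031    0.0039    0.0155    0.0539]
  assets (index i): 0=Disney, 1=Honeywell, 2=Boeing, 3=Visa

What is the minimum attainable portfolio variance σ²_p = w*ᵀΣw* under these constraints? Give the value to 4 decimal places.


0.0318

p=Σ⁻¹μ = [1.2672  1.3742  -0.1082  2.0852]
q=Σ⁻¹𝟙 = [5.5751  7.1145  10.3059  14.7538]
a=μᵀp=0.689538  b=𝟙ᵀp=4.618302  c=𝟙ᵀq=37.749237  D=ac−b²=4.700810
λ₁=(c·0.148−b)/D = (37.749237·0.148−4.618302)/4.700810 = 0.206046
λ₂=(a−b·0.148)/D = (0.689538−4.618302·0.148)/4.700810 = 0.001283
w* = 0.206046·p + 0.001283·q:
  w_0 = 0.206046·1.2672 + 0.001283·5.5751 = 0.2682  (Disney)
  w_1 = 0.206046·1.3742 + 0.001283·7.1145 = 0.2923  (Honeywell)
  w_2 = 0.206046·-0.1082 + 0.001283·10.3059 = -0.0091  (Boeing)
  w_3 = 0.206046·2.0852 + 0.001283·14.7538 = 0.4486  (Visa)
Σw_i=1.0000  μᵀw=0.1480
σ²=wᵀΣw=λ₁·μ_p+λ₂ = 0.206046·0.148 + 0.001283 = 0.031777 ≈ 0.0318


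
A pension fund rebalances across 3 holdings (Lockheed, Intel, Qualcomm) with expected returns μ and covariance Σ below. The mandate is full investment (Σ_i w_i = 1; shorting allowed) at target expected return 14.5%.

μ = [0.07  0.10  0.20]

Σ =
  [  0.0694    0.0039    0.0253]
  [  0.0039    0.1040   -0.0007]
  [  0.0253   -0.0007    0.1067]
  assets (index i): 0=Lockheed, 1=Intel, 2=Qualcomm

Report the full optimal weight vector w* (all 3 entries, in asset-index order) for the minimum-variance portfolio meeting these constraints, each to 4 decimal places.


0.1772  0.3197  0.5032

u=Σ⁻¹μ = [0.2944  0.9627  1.8109]
v=Σ⁻¹𝟙 = [11.4407  9.2316  6.7199]
a=μᵀu=0.479061  b=𝟙ᵀu=3.067986  c=𝟙ᵀv=27.392168  D=ac−b²=3.709978
λ₁=(c·0.145−b)/D = (27.392168·0.145−3.067986)/3.709978 = 0.243634
λ₂=(a−b·0.145)/D = (0.479061−3.067986·0.145)/3.709978 = 0.009219
w* = 0.243634·u + 0.009219·v:
  w_0 = 0.243634·0.2944 + 0.009219·11.4407 = 0.1772  (Lockheed)
  w_1 = 0.243634·0.9627 + 0.009219·9.2316 = 0.3197  (Intel)
  w_2 = 0.243634·1.8109 + 0.009219·6.7199 = 0.5032  (Qualcomm)
Σw_i=1.0000  μᵀw=0.1450
σ²=wᵀΣw=λ₁·μ_p+λ₂ = 0.243634·0.145 + 0.009219 = 0.044546 ≈ 0.0445


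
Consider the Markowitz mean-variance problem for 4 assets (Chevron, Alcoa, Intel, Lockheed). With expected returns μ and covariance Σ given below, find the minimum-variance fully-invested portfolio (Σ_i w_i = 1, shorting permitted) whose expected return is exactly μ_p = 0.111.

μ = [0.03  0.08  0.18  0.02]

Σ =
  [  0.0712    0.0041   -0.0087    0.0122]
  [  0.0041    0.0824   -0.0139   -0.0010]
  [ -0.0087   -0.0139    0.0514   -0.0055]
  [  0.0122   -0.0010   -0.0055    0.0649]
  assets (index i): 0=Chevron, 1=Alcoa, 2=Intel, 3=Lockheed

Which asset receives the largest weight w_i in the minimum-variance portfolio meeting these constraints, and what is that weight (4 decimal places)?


g=Σ⁻¹μ = [0.7382  1.6371  4.1279  0.5444]
h=Σ⁻¹𝟙 = [13.8684  16.3342  27.8693  15.4148]
a=μᵀg=0.907015  b=𝟙ᵀg=7.047558  c=𝟙ᵀh=73.486722  D=ac−b²=16.985482
λ₁=(c·0.111−b)/D = (73.486722·0.111−7.047558)/16.985482 = 0.065319
λ₂=(a−b·0.111)/D = (0.907015−7.047558·0.111)/16.985482 = 0.007344
w* = 0.065319·g + 0.007344·h:
  w_0 = 0.065319·0.7382 + 0.007344·13.8684 = 0.1501  (Chevron)
  w_1 = 0.065319·1.6371 + 0.007344·16.3342 = 0.2269  (Alcoa)
  w_2 = 0.065319·4.1279 + 0.007344·27.8693 = 0.4743  (Intel)
  w_3 = 0.065319·0.5444 + 0.007344·15.4148 = 0.1488  (Lockheed)
Σw_i=1.0000  μᵀw=0.1110
σ²=wᵀΣw=λ₁·μ_p+λ₂ = 0.065319·0.111 + 0.007344 = 0.014594 ≈ 0.0146

Intel (0.4743)


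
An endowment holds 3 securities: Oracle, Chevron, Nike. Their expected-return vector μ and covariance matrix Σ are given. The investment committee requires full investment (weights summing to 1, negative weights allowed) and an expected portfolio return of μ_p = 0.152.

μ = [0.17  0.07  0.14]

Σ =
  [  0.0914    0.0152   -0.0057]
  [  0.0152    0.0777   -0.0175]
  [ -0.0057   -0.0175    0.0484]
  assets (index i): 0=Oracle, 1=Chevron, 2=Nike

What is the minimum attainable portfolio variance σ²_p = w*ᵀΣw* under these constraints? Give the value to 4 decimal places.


0.0291

p=Σ⁻¹μ = [1.8603  1.3475  3.5989]
q=Σ⁻¹𝟙 = [9.8190  17.2694  28.0616]
a=μᵀp=0.914421  b=𝟙ᵀp=6.806712  c=𝟙ᵀq=55.149980  D=ac−b²=4.098958
λ₁=(c·0.152−b)/D = (55.149980·0.152−6.806712)/4.098958 = 0.384509
λ₂=(a−b·0.152)/D = (0.914421−6.806712·0.152)/4.098958 = -0.029324
w* = 0.384509·p + -0.029324·q:
  w_0 = 0.384509·1.8603 + -0.029324·9.8190 = 0.4274  (Oracle)
  w_1 = 0.384509·1.3475 + -0.029324·17.2694 = 0.0117  (Chevron)
  w_2 = 0.384509·3.5989 + -0.029324·28.0616 = 0.5609  (Nike)
Σw_i=1.0000  μᵀw=0.1520
σ²=wᵀΣw=λ₁·μ_p+λ₂ = 0.384509·0.152 + -0.029324 = 0.029121 ≈ 0.0291


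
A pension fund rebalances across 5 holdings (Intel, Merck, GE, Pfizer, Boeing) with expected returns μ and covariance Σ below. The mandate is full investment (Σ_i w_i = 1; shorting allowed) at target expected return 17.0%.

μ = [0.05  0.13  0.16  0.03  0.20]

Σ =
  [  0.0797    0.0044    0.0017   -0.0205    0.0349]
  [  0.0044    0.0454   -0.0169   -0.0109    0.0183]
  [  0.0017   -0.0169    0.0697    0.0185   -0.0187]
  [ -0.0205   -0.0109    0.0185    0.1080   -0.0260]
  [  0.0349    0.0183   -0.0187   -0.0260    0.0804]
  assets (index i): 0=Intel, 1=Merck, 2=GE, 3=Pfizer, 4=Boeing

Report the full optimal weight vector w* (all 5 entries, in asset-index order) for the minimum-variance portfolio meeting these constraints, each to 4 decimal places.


-0.1092  0.3232  0.3978  0.0462  0.3420

g=Σ⁻¹μ = [-0.8950  3.2067  3.8098  0.5519  3.2108]
h=Σ⁻¹𝟙 = [9.0236  27.3022  20.3206  12.9478  11.2200]
a=μᵀg=1.640400  b=𝟙ᵀg=9.884191  c=𝟙ᵀh=80.814182  D=ac−b²=34.870364
λ₁=(c·0.170−b)/D = (80.814182·0.170−9.884191)/34.870364 = 0.110530
λ₂=(a−b·0.170)/D = (1.640400−9.884191·0.170)/34.870364 = -0.001145
w* = 0.110530·g + -0.001145·h:
  w_0 = 0.110530·-0.8950 + -0.001145·9.0236 = -0.1092  (Intel)
  w_1 = 0.110530·3.2067 + -0.001145·27.3022 = 0.3232  (Merck)
  w_2 = 0.110530·3.8098 + -0.001145·20.3206 = 0.3978  (GE)
  w_3 = 0.110530·0.5519 + -0.001145·12.9478 = 0.0462  (Pfizer)
  w_4 = 0.110530·3.2108 + -0.001145·11.2200 = 0.3420  (Boeing)
Σw_i=1.0000  μᵀw=0.1700
σ²=wᵀΣw=λ₁·μ_p+λ₂ = 0.110530·0.170 + -0.001145 = 0.017646 ≈ 0.0176


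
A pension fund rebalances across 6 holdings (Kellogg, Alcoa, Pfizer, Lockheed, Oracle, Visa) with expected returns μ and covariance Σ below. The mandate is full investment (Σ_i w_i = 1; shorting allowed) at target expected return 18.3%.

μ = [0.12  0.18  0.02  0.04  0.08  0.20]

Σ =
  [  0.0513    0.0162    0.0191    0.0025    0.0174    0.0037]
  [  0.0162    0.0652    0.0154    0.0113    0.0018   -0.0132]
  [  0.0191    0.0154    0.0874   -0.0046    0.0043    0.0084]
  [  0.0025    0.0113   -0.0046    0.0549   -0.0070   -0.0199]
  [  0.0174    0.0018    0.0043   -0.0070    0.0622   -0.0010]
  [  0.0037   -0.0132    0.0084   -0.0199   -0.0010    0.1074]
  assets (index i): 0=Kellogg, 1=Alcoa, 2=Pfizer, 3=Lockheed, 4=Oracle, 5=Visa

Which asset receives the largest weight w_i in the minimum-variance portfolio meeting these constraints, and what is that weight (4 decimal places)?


p=Σ⁻¹μ = [1.0884  2.9572  -0.7654  1.0352  1.1049  2.4501]
q=Σ⁻¹𝟙 = [5.5776  10.5393  7.4157  23.7455  16.6029  14.3885]
a=μᵀp=1.267426  b=𝟙ᵀp=7.870446  c=𝟙ᵀq=78.269467  D=ac−b²=37.256833
λ₁=(c·0.183−b)/D = (78.269467·0.183−7.870446)/37.256833 = 0.173200
λ₂=(a−b·0.183)/D = (1.267426−7.870446·0.183)/37.256833 = -0.004640
w* = 0.173200·p + -0.004640·q:
  w_0 = 0.173200·1.0884 + -0.004640·5.5776 = 0.1626  (Kellogg)
  w_1 = 0.173200·2.9572 + -0.004640·10.5393 = 0.4633  (Alcoa)
  w_2 = 0.173200·-0.7654 + -0.004640·7.4157 = -0.1670  (Pfizer)
  w_3 = 0.173200·1.0352 + -0.004640·23.7455 = 0.0691  (Lockheed)
  w_4 = 0.173200·1.1049 + -0.004640·16.6029 = 0.1143  (Oracle)
  w_5 = 0.173200·2.4501 + -0.004640·14.3885 = 0.3576  (Visa)
Σw_i=1.0000  μᵀw=0.1830
σ²=wᵀΣw=λ₁·μ_p+λ₂ = 0.173200·0.183 + -0.004640 = 0.027056 ≈ 0.0271

Alcoa (0.4633)


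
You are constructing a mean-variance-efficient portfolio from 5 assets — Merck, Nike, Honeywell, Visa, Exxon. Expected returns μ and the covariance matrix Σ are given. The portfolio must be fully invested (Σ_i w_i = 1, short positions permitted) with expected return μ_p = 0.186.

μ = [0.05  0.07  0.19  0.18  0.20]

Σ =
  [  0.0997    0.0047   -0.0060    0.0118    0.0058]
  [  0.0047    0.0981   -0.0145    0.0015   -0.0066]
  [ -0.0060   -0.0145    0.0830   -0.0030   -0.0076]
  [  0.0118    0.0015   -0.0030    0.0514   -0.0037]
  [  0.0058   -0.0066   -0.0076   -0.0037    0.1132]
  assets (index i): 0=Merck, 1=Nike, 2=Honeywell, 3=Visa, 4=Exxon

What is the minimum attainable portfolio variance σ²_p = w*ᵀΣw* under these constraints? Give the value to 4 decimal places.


x=Σ⁻¹μ = [0.0428  1.2179  2.8384  3.7770  2.1496]
y=Σ⁻¹𝟙 = [7.5273  12.7152  16.5043  19.1056  10.9221]
a=μᵀx=1.736463  b=𝟙ᵀx=10.025695  c=𝟙ᵀy=66.774602  D=ac−b²=15.437075
λ₁=(c·0.186−b)/D = (66.774602·0.186−10.025695)/15.437075 = 0.155106
λ₂=(a−b·0.186)/D = (1.736463−10.025695·0.186)/15.437075 = -0.008312
w* = 0.155106·x + -0.008312·y:
  w_0 = 0.155106·0.0428 + -0.008312·7.5273 = -0.0559  (Merck)
  w_1 = 0.155106·1.2179 + -0.008312·12.7152 = 0.0832  (Nike)
  w_2 = 0.155106·2.8384 + -0.008312·16.5043 = 0.3031  (Honeywell)
  w_3 = 0.155106·3.7770 + -0.008312·19.1056 = 0.4270  (Visa)
  w_4 = 0.155106·2.1496 + -0.008312·10.9221 = 0.2426  (Exxon)
Σw_i=1.0000  μᵀw=0.1860
σ²=wᵀΣw=λ₁·μ_p+λ₂ = 0.155106·0.186 + -0.008312 = 0.020537 ≈ 0.0205

0.0205


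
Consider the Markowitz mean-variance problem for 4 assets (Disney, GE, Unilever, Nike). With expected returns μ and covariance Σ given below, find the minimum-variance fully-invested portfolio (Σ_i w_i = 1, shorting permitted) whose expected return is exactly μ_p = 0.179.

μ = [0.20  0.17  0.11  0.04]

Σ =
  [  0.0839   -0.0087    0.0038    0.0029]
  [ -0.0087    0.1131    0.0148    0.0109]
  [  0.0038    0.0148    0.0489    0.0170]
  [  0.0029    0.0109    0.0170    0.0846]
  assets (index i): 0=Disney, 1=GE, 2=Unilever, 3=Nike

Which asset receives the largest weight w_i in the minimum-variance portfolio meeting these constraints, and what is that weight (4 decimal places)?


x=Σ⁻¹μ = [2.4680  1.4896  1.6542  -0.1361]
y=Σ⁻¹𝟙 = [11.7238  7.0838  14.7747  7.5368]
a=μᵀx=0.923355  b=𝟙ᵀx=5.475704  c=𝟙ᵀy=41.119184  D=ac−b²=7.984252
λ₁=(c·0.179−b)/D = (41.119184·0.179−5.475704)/7.984252 = 0.236043
λ₂=(a−b·0.179)/D = (0.923355−5.475704·0.179)/7.984252 = -0.007114
w* = 0.236043·x + -0.007114·y:
  w_0 = 0.236043·2.4680 + -0.007114·11.7238 = 0.4992  (Disney)
  w_1 = 0.236043·1.4896 + -0.007114·7.0838 = 0.3012  (GE)
  w_2 = 0.236043·1.6542 + -0.007114·14.7747 = 0.2854  (Unilever)
  w_3 = 0.236043·-0.1361 + -0.007114·7.5368 = -0.0857  (Nike)
Σw_i=1.0000  μᵀw=0.1790
σ²=wᵀΣw=λ₁·μ_p+λ₂ = 0.236043·0.179 + -0.007114 = 0.035138 ≈ 0.0351

Disney (0.4992)


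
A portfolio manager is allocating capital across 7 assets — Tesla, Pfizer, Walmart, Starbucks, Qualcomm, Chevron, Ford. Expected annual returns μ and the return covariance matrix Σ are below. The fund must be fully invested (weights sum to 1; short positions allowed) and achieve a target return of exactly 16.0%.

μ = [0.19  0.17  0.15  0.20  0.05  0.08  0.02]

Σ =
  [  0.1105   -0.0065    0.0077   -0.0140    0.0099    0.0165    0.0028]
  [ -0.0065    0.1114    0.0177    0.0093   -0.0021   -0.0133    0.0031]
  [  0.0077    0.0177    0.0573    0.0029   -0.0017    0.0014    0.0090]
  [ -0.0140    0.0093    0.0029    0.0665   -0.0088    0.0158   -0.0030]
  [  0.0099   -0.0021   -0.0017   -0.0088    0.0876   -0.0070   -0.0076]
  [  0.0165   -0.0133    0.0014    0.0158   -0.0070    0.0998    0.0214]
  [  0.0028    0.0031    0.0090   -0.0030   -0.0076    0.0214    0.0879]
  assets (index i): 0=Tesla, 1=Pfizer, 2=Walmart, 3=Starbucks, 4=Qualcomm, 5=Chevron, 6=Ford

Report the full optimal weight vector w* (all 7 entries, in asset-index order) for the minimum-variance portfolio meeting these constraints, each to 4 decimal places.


u=Σ⁻¹μ = [1.9827  1.0998  1.8525  3.2674  0.7536  0.1116  0.0854]
v=Σ⁻¹𝟙 = [8.3345  6.8390  12.0973  16.2504  13.8234  5.6344  10.0093]
a=μᵀu=1.543340  b=𝟙ᵀu=9.152960  c=𝟙ᵀv=72.988277  D=ac−b²=28.869059
λ₁=(c·0.160−b)/D = (72.988277·0.160−9.152960)/28.869059 = 0.087470
λ₂=(a−b·0.160)/D = (1.543340−9.152960·0.160)/28.869059 = 0.002732
w* = 0.087470·u + 0.002732·v:
  w_0 = 0.087470·1.9827 + 0.002732·8.3345 = 0.1962  (Tesla)
  w_1 = 0.087470·1.0998 + 0.002732·6.8390 = 0.1149  (Pfizer)
  w_2 = 0.087470·1.8525 + 0.002732·12.0973 = 0.1951  (Walmart)
  w_3 = 0.087470·3.2674 + 0.002732·16.2504 = 0.3302  (Starbucks)
  w_4 = 0.087470·0.7536 + 0.002732·13.8234 = 0.1037  (Qualcomm)
  w_5 = 0.087470·0.1116 + 0.002732·5.6344 = 0.0252  (Chevron)
  w_6 = 0.087470·0.0854 + 0.002732·10.0093 = 0.0348  (Ford)
Σw_i=1.0000  μᵀw=0.1600
σ²=wᵀΣw=λ₁·μ_p+λ₂ = 0.087470·0.160 + 0.002732 = 0.016727 ≈ 0.0167

0.1962  0.1149  0.1951  0.3302  0.1037  0.0252  0.0348


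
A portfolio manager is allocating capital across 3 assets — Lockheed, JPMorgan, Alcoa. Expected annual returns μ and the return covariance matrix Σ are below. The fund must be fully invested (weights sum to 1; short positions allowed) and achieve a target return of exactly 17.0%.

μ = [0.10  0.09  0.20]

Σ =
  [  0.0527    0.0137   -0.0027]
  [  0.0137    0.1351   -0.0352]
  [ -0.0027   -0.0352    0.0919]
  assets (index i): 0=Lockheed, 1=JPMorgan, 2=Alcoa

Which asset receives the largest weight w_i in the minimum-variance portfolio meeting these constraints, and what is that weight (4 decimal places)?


x=Σ⁻¹μ = [1.7256  1.1902  2.6829]
y=Σ⁻¹𝟙 = [17.2576  9.5746  15.0557]
a=μᵀx=0.816246  b=𝟙ᵀx=5.598630  c=𝟙ᵀy=41.888018  D=ac−b²=2.846280
λ₁=(c·0.170−b)/D = (41.888018·0.170−5.598630)/2.846280 = 0.534850
λ₂=(a−b·0.170)/D = (0.816246−5.598630·0.170)/2.846280 = -0.047613
w* = 0.534850·x + -0.047613·y:
  w_0 = 0.534850·1.7256 + -0.047613·17.2576 = 0.1012  (Lockheed)
  w_1 = 0.534850·1.1902 + -0.047613·9.5746 = 0.1807  (JPMorgan)
  w_2 = 0.534850·2.6829 + -0.047613·15.0557 = 0.7181  (Alcoa)
Σw_i=1.0000  μᵀw=0.1700
σ²=wᵀΣw=λ₁·μ_p+λ₂ = 0.534850·0.170 + -0.047613 = 0.043311 ≈ 0.0433

Alcoa (0.7181)


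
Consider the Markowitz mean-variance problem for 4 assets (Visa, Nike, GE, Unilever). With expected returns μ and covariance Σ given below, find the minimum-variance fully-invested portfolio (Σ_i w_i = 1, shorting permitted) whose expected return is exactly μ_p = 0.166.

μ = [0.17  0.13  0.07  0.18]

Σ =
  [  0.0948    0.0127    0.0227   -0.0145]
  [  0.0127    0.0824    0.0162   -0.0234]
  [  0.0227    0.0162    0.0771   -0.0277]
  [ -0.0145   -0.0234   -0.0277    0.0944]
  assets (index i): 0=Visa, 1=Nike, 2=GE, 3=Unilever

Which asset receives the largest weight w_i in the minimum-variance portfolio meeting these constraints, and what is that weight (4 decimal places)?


Unilever (0.4313)

g=Σ⁻¹μ = [1.7338  1.9451  1.0538  2.9645]
h=Σ⁻¹𝟙 = [8.1963  13.5216  14.7312  19.5266]
a=μᵀg=1.154976  b=𝟙ᵀg=7.697157  c=𝟙ᵀh=55.975769  D=ac−b²=5.404437
λ₁=(c·0.166−b)/D = (55.975769·0.166−7.697157)/5.404437 = 0.295095
λ₂=(a−b·0.166)/D = (1.154976−7.697157·0.166)/5.404437 = -0.022713
w* = 0.295095·g + -0.022713·h:
  w_0 = 0.295095·1.7338 + -0.022713·8.1963 = 0.3255  (Visa)
  w_1 = 0.295095·1.9451 + -0.022713·13.5216 = 0.2669  (Nike)
  w_2 = 0.295095·1.0538 + -0.022713·14.7312 = -0.0236  (GE)
  w_3 = 0.295095·2.9645 + -0.022713·19.5266 = 0.4313  (Unilever)
Σw_i=1.0000  μᵀw=0.1660
σ²=wᵀΣw=λ₁·μ_p+λ₂ = 0.295095·0.166 + -0.022713 = 0.026272 ≈ 0.0263


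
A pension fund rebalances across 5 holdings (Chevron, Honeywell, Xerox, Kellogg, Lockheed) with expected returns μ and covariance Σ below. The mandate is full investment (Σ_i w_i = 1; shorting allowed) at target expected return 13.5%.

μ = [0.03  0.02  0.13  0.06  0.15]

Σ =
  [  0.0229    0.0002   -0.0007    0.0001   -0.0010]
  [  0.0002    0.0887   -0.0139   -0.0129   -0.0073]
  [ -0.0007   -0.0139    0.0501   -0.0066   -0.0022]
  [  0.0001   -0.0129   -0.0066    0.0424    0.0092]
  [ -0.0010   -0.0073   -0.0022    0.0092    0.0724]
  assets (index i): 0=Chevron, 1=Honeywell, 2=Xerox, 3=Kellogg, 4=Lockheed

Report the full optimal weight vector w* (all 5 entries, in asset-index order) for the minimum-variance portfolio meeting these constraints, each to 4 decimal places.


-0.1230  0.0632  0.5266  0.1224  0.4108

x=Σ⁻¹μ = [1.4826  1.1716  3.2725  1.8266  2.0778]
y=Σ⁻¹𝟙 = [44.8893  21.8881  31.4831  32.1064  13.5160]
a=μᵀx=0.914590  b=𝟙ᵀx=9.831027  c=𝟙ᵀy=143.882918  D=ac−b²=34.944724
λ₁=(c·0.135−b)/D = (143.882918·0.135−9.831027)/34.944724 = 0.274524
λ₂=(a−b·0.135)/D = (0.914590−9.831027·0.135)/34.944724 = -0.011807
w* = 0.274524·x + -0.011807·y:
  w_0 = 0.274524·1.4826 + -0.011807·44.8893 = -0.1230  (Chevron)
  w_1 = 0.274524·1.1716 + -0.011807·21.8881 = 0.0632  (Honeywell)
  w_2 = 0.274524·3.2725 + -0.011807·31.4831 = 0.5266  (Xerox)
  w_3 = 0.274524·1.8266 + -0.011807·32.1064 = 0.1224  (Kellogg)
  w_4 = 0.274524·2.0778 + -0.011807·13.5160 = 0.4108  (Lockheed)
Σw_i=1.0000  μᵀw=0.1350
σ²=wᵀΣw=λ₁·μ_p+λ₂ = 0.274524·0.135 + -0.011807 = 0.025254 ≈ 0.0253


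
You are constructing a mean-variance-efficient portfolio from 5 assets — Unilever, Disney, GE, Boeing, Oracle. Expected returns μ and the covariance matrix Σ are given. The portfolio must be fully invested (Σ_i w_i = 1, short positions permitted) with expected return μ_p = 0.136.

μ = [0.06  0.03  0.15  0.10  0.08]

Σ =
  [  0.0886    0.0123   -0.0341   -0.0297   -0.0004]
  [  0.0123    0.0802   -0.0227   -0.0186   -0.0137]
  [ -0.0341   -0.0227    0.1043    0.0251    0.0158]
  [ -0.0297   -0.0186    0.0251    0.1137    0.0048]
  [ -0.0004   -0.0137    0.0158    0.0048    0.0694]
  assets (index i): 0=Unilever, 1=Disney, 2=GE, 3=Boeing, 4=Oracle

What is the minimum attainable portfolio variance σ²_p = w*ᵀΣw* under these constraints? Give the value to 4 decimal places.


u=Σ⁻¹μ = [1.5730  1.0301  1.7958  1.0251  0.8854]
v=Σ⁻¹𝟙 = [18.6638  19.1555  14.6012  12.9864  14.0758]
a=μᵀu=0.567995  b=𝟙ᵀu=6.309385  c=𝟙ᵀv=79.482753  D=ac−b²=5.337430
λ₁=(c·0.136−b)/D = (79.482753·0.136−6.309385)/5.337430 = 0.843153
λ₂=(a−b·0.136)/D = (0.567995−6.309385·0.136)/5.337430 = -0.054349
w* = 0.843153·u + -0.054349·v:
  w_0 = 0.843153·1.5730 + -0.054349·18.6638 = 0.3119  (Unilever)
  w_1 = 0.843153·1.0301 + -0.054349·19.1555 = -0.1725  (Disney)
  w_2 = 0.843153·1.7958 + -0.054349·14.6012 = 0.7206  (GE)
  w_3 = 0.843153·1.0251 + -0.054349·12.9864 = 0.1585  (Boeing)
  w_4 = 0.843153·0.8854 + -0.054349·14.0758 = -0.0185  (Oracle)
Σw_i=1.0000  μᵀw=0.1360
σ²=wᵀΣw=λ₁·μ_p+λ₂ = 0.843153·0.136 + -0.054349 = 0.060320 ≈ 0.0603

0.0603


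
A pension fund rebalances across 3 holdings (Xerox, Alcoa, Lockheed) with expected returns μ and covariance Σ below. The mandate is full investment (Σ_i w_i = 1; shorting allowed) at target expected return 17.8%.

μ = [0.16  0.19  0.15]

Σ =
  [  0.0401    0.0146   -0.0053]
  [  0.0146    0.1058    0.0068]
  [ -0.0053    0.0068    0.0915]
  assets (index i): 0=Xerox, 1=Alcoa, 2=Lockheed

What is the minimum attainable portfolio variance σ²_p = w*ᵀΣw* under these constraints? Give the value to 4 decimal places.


0.0512

g=Σ⁻¹μ = [3.8032  1.1570  1.7737]
h=Σ⁻¹𝟙 = [24.5926  5.2894  11.9604]
a=μᵀg=1.094392  b=𝟙ᵀg=6.733860  c=𝟙ᵀh=41.842389  D=ac−b²=0.447089
λ₁=(c·0.178−b)/D = (41.842389·0.178−6.733860)/0.447089 = 1.597187
λ₂=(a−b·0.178)/D = (1.094392−6.733860·0.178)/0.447089 = -0.233142
w* = 1.597187·g + -0.233142·h:
  w_0 = 1.597187·3.8032 + -0.233142·24.5926 = 0.3408  (Xerox)
  w_1 = 1.597187·1.1570 + -0.233142·5.2894 = 0.6148  (Alcoa)
  w_2 = 1.597187·1.7737 + -0.233142·11.9604 = 0.0444  (Lockheed)
Σw_i=1.0000  μᵀw=0.1780
σ²=wᵀΣw=λ₁·μ_p+λ₂ = 1.597187·0.178 + -0.233142 = 0.051157 ≈ 0.0512


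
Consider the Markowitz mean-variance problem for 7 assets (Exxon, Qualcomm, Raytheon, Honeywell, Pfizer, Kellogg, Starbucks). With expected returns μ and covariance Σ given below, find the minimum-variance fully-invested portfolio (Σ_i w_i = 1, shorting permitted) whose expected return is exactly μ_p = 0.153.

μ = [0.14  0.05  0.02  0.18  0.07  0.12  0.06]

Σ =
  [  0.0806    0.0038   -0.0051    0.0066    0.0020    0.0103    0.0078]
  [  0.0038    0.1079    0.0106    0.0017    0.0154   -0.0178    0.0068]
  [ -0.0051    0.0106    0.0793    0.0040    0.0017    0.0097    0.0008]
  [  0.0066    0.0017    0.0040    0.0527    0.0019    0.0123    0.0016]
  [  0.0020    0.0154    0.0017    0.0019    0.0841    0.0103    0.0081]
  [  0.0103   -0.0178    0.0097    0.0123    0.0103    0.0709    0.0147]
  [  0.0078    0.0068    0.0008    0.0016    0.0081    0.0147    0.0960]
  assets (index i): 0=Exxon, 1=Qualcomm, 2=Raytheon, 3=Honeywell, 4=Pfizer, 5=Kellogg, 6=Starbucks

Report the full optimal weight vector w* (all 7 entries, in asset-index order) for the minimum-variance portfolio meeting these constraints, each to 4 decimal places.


0.2189  0.0548  -0.0481  0.5332  0.0653  0.1579  0.0179

u=Σ⁻¹μ = [1.3108  0.4426  -0.0054  2.9850  0.5102  0.9710  0.2457]
v=Σ⁻¹𝟙 = [9.6341  7.4323  10.2815  14.3641  8.1190  8.0700  6.8616]
a=μᵀu=0.909823  b=𝟙ᵀu=6.459984  c=𝟙ᵀv=64.762590  D=ac−b²=17.191117
λ₁=(c·0.153−b)/D = (64.762590·0.153−6.459984)/17.191117 = 0.200609
λ₂=(a−b·0.153)/D = (0.909823−6.459984·0.153)/17.191117 = -0.004569
w* = 0.200609·u + -0.004569·v:
  w_0 = 0.200609·1.3108 + -0.004569·9.6341 = 0.2189  (Exxon)
  w_1 = 0.200609·0.4426 + -0.004569·7.4323 = 0.0548  (Qualcomm)
  w_2 = 0.200609·-0.0054 + -0.004569·10.2815 = -0.0481  (Raytheon)
  w_3 = 0.200609·2.9850 + -0.004569·14.3641 = 0.5332  (Honeywell)
  w_4 = 0.200609·0.5102 + -0.004569·8.1190 = 0.0653  (Pfizer)
  w_5 = 0.200609·0.9710 + -0.004569·8.0700 = 0.1579  (Kellogg)
  w_6 = 0.200609·0.2457 + -0.004569·6.8616 = 0.0179  (Starbucks)
Σw_i=1.0000  μᵀw=0.1530
σ²=wᵀΣw=λ₁·μ_p+λ₂ = 0.200609·0.153 + -0.004569 = 0.026124 ≈ 0.0261


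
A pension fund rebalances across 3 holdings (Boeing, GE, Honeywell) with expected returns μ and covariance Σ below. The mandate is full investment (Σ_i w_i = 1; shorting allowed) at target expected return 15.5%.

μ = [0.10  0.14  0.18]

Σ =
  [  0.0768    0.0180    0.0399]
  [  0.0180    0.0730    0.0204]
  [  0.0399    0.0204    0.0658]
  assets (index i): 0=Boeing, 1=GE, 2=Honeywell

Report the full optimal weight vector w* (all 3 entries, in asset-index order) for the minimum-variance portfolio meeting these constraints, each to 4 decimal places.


0.1189  0.3871  0.4939

x=Σ⁻¹μ = [-0.3119  1.2891  2.5250]
y=Σ⁻¹𝟙 = [6.4331  9.8050  8.2568]
a=μᵀx=0.603789  b=𝟙ᵀx=3.502234  c=𝟙ᵀy=24.494914  D=ac−b²=2.524107
λ₁=(c·0.155−b)/D = (24.494914·0.155−3.502234)/2.524107 = 0.116666
λ₂=(a−b·0.155)/D = (0.603789−3.502234·0.155)/2.524107 = 0.024144
w* = 0.116666·x + 0.024144·y:
  w_0 = 0.116666·-0.3119 + 0.024144·6.4331 = 0.1189  (Boeing)
  w_1 = 0.116666·1.2891 + 0.024144·9.8050 = 0.3871  (GE)
  w_2 = 0.116666·2.5250 + 0.024144·8.2568 = 0.4939  (Honeywell)
Σw_i=1.0000  μᵀw=0.1550
σ²=wᵀΣw=λ₁·μ_p+λ₂ = 0.116666·0.155 + 0.024144 = 0.042227 ≈ 0.0422


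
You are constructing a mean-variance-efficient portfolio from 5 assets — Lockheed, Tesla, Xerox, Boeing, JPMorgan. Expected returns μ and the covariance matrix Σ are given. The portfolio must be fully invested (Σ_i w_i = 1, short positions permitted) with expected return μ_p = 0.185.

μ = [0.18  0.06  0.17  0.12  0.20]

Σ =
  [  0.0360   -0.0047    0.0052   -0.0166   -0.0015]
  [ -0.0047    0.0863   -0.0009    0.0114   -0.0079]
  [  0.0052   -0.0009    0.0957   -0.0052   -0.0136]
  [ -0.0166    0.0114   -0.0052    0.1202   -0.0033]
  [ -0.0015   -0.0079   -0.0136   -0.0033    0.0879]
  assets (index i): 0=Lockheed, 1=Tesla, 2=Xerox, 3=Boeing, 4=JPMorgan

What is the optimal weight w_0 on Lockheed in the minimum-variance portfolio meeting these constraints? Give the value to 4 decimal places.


0.5026

g=Σ⁻¹μ = [5.8312  1.0471  1.9751  1.8679  2.8446]
h=Σ⁻¹𝟙 = [34.3523  13.3106  11.5922  12.7263  15.4304]
a=μᵀg=2.241296  b=𝟙ᵀg=13.565985  c=𝟙ᵀh=87.411985  D=ac−b²=11.880178
λ₁=(c·0.185−b)/D = (87.411985·0.185−13.565985)/11.880178 = 0.219292
λ₂=(a−b·0.185)/D = (2.241296−13.565985·0.185)/11.880178 = -0.022593
w* = 0.219292·g + -0.022593·h:
  w_0 = 0.219292·5.8312 + -0.022593·34.3523 = 0.5026  (Lockheed)
  w_1 = 0.219292·1.0471 + -0.022593·13.3106 = -0.0711  (Tesla)
  w_2 = 0.219292·1.9751 + -0.022593·11.5922 = 0.1712  (Xerox)
  w_3 = 0.219292·1.8679 + -0.022593·12.7263 = 0.1221  (Boeing)
  w_4 = 0.219292·2.8446 + -0.022593·15.4304 = 0.2752  (JPMorgan)
Σw_i=1.0000  μᵀw=0.1850
σ²=wᵀΣw=λ₁·μ_p+λ₂ = 0.219292·0.185 + -0.022593 = 0.017976 ≈ 0.0180


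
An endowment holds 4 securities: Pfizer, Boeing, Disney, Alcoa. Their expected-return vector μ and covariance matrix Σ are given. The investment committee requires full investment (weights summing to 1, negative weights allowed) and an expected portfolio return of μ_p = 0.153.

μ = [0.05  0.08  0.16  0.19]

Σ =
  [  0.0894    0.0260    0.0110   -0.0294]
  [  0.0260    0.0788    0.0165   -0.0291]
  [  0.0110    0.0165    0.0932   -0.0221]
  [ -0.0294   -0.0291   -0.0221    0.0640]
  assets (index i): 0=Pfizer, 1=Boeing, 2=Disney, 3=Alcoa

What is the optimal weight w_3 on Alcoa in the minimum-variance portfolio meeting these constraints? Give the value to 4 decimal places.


u=Σ⁻¹μ = [1.4457  2.0161  2.4703  5.4026]
v=Σ⁻¹𝟙 = [16.1276  17.6786  14.2294  35.9854]
a=μᵀu=1.655300  b=𝟙ᵀu=11.334598  c=𝟙ᵀv=84.020975  D=ac−b²=10.606854
λ₁=(c·0.153−b)/D = (84.020975·0.153−11.334598)/10.606854 = 0.143361
λ₂=(a−b·0.153)/D = (1.655300−11.334598·0.153)/10.606854 = -0.007438
w* = 0.143361·u + -0.007438·v:
  w_0 = 0.143361·1.4457 + -0.007438·16.1276 = 0.0873  (Pfizer)
  w_1 = 0.143361·2.0161 + -0.007438·17.6786 = 0.1575  (Boeing)
  w_2 = 0.143361·2.4703 + -0.007438·14.2294 = 0.2483  (Disney)
  w_3 = 0.143361·5.4026 + -0.007438·35.9854 = 0.5069  (Alcoa)
Σw_i=1.0000  μᵀw=0.1530
σ²=wᵀΣw=λ₁·μ_p+λ₂ = 0.143361·0.153 + -0.007438 = 0.014496 ≈ 0.0145

0.5069


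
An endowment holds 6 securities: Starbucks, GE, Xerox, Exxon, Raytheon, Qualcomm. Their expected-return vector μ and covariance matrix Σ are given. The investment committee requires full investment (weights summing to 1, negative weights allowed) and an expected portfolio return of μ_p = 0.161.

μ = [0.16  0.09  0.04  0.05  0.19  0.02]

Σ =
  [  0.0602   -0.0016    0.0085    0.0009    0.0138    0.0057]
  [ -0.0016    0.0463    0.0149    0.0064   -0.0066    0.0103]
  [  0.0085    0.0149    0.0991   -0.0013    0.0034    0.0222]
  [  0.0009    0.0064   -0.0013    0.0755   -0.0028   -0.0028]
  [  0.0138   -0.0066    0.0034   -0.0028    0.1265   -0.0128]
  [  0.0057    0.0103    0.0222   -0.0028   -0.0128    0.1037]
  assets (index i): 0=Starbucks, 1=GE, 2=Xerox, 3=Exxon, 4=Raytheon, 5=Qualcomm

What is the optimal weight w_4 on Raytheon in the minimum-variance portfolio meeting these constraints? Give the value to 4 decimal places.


g=Σ⁻¹μ = [2.4140  2.2012  -0.1897  0.4971  1.3762  0.0654]
h=Σ⁻¹𝟙 = [13.7025  18.5131  4.3329  12.1715  8.2855  7.4750]
a=μᵀg=0.864403  b=𝟙ᵀg=6.364221  c=𝟙ᵀh=64.480509  D=ac−b²=15.233806
λ₁=(c·0.161−b)/D = (64.480509·0.161−6.364221)/15.233806 = 0.263699
λ₂=(a−b·0.161)/D = (0.864403−6.364221·0.161)/15.233806 = -0.010519
w* = 0.263699·g + -0.010519·h:
  w_0 = 0.263699·2.4140 + -0.010519·13.7025 = 0.4924  (Starbucks)
  w_1 = 0.263699·2.2012 + -0.010519·18.5131 = 0.3857  (GE)
  w_2 = 0.263699·-0.1897 + -0.010519·4.3329 = -0.0956  (Xerox)
  w_3 = 0.263699·0.4971 + -0.010519·12.1715 = 0.0031  (Exxon)
  w_4 = 0.263699·1.3762 + -0.010519·8.2855 = 0.2758  (Raytheon)
  w_5 = 0.263699·0.0654 + -0.010519·7.4750 = -0.0614  (Qualcomm)
Σw_i=1.0000  μᵀw=0.1610
σ²=wᵀΣw=λ₁·μ_p+λ₂ = 0.263699·0.161 + -0.010519 = 0.031937 ≈ 0.0319

0.2758


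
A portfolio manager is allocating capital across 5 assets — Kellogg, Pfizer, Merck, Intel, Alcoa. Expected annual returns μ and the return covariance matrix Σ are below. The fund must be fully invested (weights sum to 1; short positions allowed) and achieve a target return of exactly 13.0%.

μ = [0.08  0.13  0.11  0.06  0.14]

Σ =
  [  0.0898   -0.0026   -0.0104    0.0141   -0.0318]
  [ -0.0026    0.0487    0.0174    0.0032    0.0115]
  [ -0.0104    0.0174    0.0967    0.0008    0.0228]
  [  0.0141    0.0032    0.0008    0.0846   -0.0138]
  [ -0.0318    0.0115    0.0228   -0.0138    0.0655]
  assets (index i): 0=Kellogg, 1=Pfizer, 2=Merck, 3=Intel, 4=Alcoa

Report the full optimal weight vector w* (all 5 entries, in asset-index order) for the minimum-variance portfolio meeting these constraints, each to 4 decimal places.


0.1980  0.4190  -0.0035  -0.0745  0.4611

u=Σ⁻¹μ = [1.8317  1.9527  0.3329  0.7724  2.7307]
v=Σ⁻¹𝟙 = [18.1971  13.8077  4.3705  11.9215  22.6679]
a=μᵀu=0.865641  b=𝟙ᵀu=7.620324  c=𝟙ᵀv=70.964724  D=ac−b²=3.360620
λ₁=(c·0.130−b)/D = (70.964724·0.130−7.620324)/3.360620 = 0.477617
λ₂=(a−b·0.130)/D = (0.865641−7.620324·0.130)/3.360620 = -0.037196
w* = 0.477617·u + -0.037196·v:
  w_0 = 0.477617·1.8317 + -0.037196·18.1971 = 0.1980  (Kellogg)
  w_1 = 0.477617·1.9527 + -0.037196·13.8077 = 0.4190  (Pfizer)
  w_2 = 0.477617·0.3329 + -0.037196·4.3705 = -0.0035  (Merck)
  w_3 = 0.477617·0.7724 + -0.037196·11.9215 = -0.0745  (Intel)
  w_4 = 0.477617·2.7307 + -0.037196·22.6679 = 0.4611  (Alcoa)
Σw_i=1.0000  μᵀw=0.1300
σ²=wᵀΣw=λ₁·μ_p+λ₂ = 0.477617·0.130 + -0.037196 = 0.024894 ≈ 0.0249


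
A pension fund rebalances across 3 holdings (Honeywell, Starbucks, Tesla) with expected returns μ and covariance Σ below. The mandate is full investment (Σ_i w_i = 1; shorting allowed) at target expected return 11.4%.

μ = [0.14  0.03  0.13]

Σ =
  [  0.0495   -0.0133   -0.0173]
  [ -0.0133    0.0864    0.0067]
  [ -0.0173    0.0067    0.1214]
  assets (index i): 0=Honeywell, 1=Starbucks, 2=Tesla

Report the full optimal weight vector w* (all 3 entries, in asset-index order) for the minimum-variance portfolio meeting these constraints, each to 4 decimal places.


0.5540  0.2154  0.2306

p=Σ⁻¹μ = [3.5747  0.7783  1.5373]
q=Σ⁻¹𝟙 = [28.2367  15.0342  11.4313]
a=μᵀp=0.723651  b=𝟙ᵀp=5.890244  c=𝟙ᵀq=54.702312  D=ac−b²=4.890386
λ₁=(c·0.114−b)/D = (54.702312·0.114−5.890244)/4.890386 = 0.070714
λ₂=(a−b·0.114)/D = (0.723651−5.890244·0.114)/4.890386 = 0.010666
w* = 0.070714·p + 0.010666·q:
  w_0 = 0.070714·3.5747 + 0.010666·28.2367 = 0.5540  (Honeywell)
  w_1 = 0.070714·0.7783 + 0.010666·15.0342 = 0.2154  (Starbucks)
  w_2 = 0.070714·1.5373 + 0.010666·11.4313 = 0.2306  (Tesla)
Σw_i=1.0000  μᵀw=0.1140
σ²=wᵀΣw=λ₁·μ_p+λ₂ = 0.070714·0.114 + 0.010666 = 0.018728 ≈ 0.0187


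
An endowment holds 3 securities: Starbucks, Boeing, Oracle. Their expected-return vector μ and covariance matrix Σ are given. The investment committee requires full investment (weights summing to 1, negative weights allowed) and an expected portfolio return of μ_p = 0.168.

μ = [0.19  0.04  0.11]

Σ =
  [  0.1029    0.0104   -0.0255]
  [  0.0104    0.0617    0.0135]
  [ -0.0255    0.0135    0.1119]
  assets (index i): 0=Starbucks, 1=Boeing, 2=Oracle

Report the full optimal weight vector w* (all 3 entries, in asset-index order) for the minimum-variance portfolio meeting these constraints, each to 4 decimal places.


x=Σ⁻¹μ = [2.2226  -0.0537  1.4960]
y=Σ⁻¹𝟙 = [10.9562  12.1806  9.9638]
a=μᵀx=0.584706  b=𝟙ᵀx=3.664926  c=𝟙ᵀy=33.100635  D=ac−b²=5.922464
λ₁=(c·0.168−b)/D = (33.100635·0.168−3.664926)/5.922464 = 0.320134
λ₂=(a−b·0.168)/D = (0.584706−3.664926·0.168)/5.922464 = -0.005235
w* = 0.320134·x + -0.005235·y:
  w_0 = 0.320134·2.2226 + -0.005235·10.9562 = 0.6542  (Starbucks)
  w_1 = 0.320134·-0.0537 + -0.005235·12.1806 = -0.0809  (Boeing)
  w_2 = 0.320134·1.4960 + -0.005235·9.9638 = 0.4268  (Oracle)
Σw_i=1.0000  μᵀw=0.1680
σ²=wᵀΣw=λ₁·μ_p+λ₂ = 0.320134·0.168 + -0.005235 = 0.048548 ≈ 0.0485

0.6542  -0.0809  0.4268


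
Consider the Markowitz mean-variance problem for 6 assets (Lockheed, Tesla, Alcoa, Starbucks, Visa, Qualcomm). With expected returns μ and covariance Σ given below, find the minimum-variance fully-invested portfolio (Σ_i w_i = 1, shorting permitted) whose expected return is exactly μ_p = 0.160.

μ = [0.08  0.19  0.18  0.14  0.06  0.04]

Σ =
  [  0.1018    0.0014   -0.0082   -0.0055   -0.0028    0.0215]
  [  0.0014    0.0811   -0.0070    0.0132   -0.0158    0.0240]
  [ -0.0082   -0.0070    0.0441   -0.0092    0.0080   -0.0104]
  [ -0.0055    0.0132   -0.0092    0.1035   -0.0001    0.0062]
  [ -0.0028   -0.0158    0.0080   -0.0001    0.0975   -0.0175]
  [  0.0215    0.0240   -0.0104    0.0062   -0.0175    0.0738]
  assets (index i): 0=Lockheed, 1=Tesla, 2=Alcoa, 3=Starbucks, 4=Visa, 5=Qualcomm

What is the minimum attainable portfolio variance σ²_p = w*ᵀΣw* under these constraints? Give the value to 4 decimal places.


g=Σ⁻¹μ = [1.2353  2.6147  4.9342  1.5204  0.6823  0.0612]
h=Σ⁻¹𝟙 = [10.1979  11.5262  29.4392  10.5826  12.3491  13.0187]
a=μᵀg=1.740019  b=𝟙ᵀg=11.048122  c=𝟙ᵀh=87.113726  D=ac−b²=29.518578
λ₁=(c·0.160−b)/D = (87.113726·0.160−11.048122)/29.518578 = 0.097907
λ₂=(a−b·0.160)/D = (1.740019−11.048122·0.160)/29.518578 = -0.000938
w* = 0.097907·g + -0.000938·h:
  w_0 = 0.097907·1.2353 + -0.000938·10.1979 = 0.1114  (Lockheed)
  w_1 = 0.097907·2.6147 + -0.000938·11.5262 = 0.2452  (Tesla)
  w_2 = 0.097907·4.9342 + -0.000938·29.4392 = 0.4555  (Alcoa)
  w_3 = 0.097907·1.5204 + -0.000938·10.5826 = 0.1389  (Starbucks)
  w_4 = 0.097907·0.6823 + -0.000938·12.3491 = 0.0552  (Visa)
  w_5 = 0.097907·0.0612 + -0.000938·13.0187 = -0.0062  (Qualcomm)
Σw_i=1.0000  μᵀw=0.1600
σ²=wᵀΣw=λ₁·μ_p+λ₂ = 0.097907·0.160 + -0.000938 = 0.014727 ≈ 0.0147

0.0147


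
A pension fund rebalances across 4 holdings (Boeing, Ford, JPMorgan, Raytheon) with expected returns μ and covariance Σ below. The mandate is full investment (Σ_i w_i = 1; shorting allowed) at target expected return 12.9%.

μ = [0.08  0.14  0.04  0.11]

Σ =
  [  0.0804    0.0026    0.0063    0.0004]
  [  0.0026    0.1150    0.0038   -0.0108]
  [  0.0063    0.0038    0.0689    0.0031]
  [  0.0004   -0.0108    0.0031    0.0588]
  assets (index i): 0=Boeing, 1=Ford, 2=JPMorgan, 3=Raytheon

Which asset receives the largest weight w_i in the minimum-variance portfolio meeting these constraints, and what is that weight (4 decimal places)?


Raytheon (0.5659)

x=Σ⁻¹μ = [0.9143  1.3833  0.3261  2.1014]
y=Σ⁻¹𝟙 = [11.0808  9.7416  12.1498  18.0801]
a=μᵀx=0.511003  b=𝟙ᵀx=4.725100  c=𝟙ᵀy=51.052404  D=ac−b²=3.761387
λ₁=(c·0.129−b)/D = (51.052404·0.129−4.725100)/3.761387 = 0.494674
λ₂=(a−b·0.129)/D = (0.511003−4.725100·0.129)/3.761387 = -0.026196
w* = 0.494674·x + -0.026196·y:
  w_0 = 0.494674·0.9143 + -0.026196·11.0808 = 0.1620  (Boeing)
  w_1 = 0.494674·1.3833 + -0.026196·9.7416 = 0.4291  (Ford)
  w_2 = 0.494674·0.3261 + -0.026196·12.1498 = -0.1570  (JPMorgan)
  w_3 = 0.494674·2.1014 + -0.026196·18.0801 = 0.5659  (Raytheon)
Σw_i=1.0000  μᵀw=0.1290
σ²=wᵀΣw=λ₁·μ_p+λ₂ = 0.494674·0.129 + -0.026196 = 0.037617 ≈ 0.0376


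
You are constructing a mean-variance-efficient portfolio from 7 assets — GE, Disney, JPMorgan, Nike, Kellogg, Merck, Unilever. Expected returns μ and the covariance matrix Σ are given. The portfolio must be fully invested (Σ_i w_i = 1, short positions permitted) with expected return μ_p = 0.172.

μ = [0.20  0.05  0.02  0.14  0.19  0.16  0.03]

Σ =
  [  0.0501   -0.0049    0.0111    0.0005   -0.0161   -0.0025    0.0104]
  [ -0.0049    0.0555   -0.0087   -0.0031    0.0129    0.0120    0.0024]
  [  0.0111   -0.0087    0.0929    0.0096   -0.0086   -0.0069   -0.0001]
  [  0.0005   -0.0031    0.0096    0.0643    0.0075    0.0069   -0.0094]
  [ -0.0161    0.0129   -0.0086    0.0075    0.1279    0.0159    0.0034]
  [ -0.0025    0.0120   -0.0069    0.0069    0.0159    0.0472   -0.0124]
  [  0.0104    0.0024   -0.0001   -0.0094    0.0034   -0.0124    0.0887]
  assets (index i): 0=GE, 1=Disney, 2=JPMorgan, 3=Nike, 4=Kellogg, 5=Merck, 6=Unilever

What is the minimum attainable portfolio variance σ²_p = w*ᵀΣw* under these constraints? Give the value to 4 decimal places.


0.0152

x=Σ⁻¹μ = [4.6199  0.4025  -0.1252  1.7401  1.5581  2.8144  0.3036]
y=Σ⁻¹𝟙 = [19.3068  16.1453  10.5124  13.7193  5.8366  18.9438  12.4637]
a=μᵀx=1.940662  b=𝟙ᵀx=11.313425  c=𝟙ᵀy=96.927793  D=ac−b²=60.110520
λ₁=(c·0.172−b)/D = (96.927793·0.172−11.313425)/60.110520 = 0.089138
λ₂=(a−b·0.172)/D = (1.940662−11.313425·0.172)/60.110520 = -0.000087
w* = 0.089138·x + -0.000087·y:
  w_0 = 0.089138·4.6199 + -0.000087·19.3068 = 0.4101  (GE)
  w_1 = 0.089138·0.4025 + -0.000087·16.1453 = 0.0345  (Disney)
  w_2 = 0.089138·-0.1252 + -0.000087·10.5124 = -0.0121  (JPMorgan)
  w_3 = 0.089138·1.7401 + -0.000087·13.7193 = 0.1539  (Nike)
  w_4 = 0.089138·1.5581 + -0.000087·5.8366 = 0.1384  (Kellogg)
  w_5 = 0.089138·2.8144 + -0.000087·18.9438 = 0.2492  (Merck)
  w_6 = 0.089138·0.3036 + -0.000087·12.4637 = 0.0260  (Unilever)
Σw_i=1.0000  μᵀw=0.1720
σ²=wᵀΣw=λ₁·μ_p+λ₂ = 0.089138·0.172 + -0.000087 = 0.015245 ≈ 0.0152
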